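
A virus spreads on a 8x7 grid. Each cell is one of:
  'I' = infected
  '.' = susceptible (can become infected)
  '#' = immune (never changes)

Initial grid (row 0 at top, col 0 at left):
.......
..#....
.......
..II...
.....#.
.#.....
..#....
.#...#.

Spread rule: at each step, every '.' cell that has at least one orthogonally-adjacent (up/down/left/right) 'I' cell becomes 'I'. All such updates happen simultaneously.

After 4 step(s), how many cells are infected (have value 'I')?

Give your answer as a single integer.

Step 0 (initial): 2 infected
Step 1: +6 new -> 8 infected
Step 2: +9 new -> 17 infected
Step 3: +9 new -> 26 infected
Step 4: +11 new -> 37 infected

Answer: 37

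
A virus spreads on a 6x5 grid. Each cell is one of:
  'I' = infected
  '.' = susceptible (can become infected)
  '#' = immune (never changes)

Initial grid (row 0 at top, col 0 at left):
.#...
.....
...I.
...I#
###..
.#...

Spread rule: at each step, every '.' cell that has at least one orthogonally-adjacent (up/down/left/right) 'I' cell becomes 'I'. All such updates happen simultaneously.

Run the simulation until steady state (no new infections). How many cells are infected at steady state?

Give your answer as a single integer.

Answer: 23

Derivation:
Step 0 (initial): 2 infected
Step 1: +5 new -> 7 infected
Step 2: +7 new -> 14 infected
Step 3: +7 new -> 21 infected
Step 4: +1 new -> 22 infected
Step 5: +1 new -> 23 infected
Step 6: +0 new -> 23 infected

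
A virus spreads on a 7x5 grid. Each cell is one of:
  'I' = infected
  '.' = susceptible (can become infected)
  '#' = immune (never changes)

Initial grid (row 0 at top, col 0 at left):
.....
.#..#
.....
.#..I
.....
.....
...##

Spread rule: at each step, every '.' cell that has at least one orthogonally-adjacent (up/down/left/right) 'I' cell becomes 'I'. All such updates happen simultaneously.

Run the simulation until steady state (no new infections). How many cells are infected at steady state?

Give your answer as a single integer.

Step 0 (initial): 1 infected
Step 1: +3 new -> 4 infected
Step 2: +4 new -> 8 infected
Step 3: +4 new -> 12 infected
Step 4: +5 new -> 17 infected
Step 5: +6 new -> 23 infected
Step 6: +5 new -> 28 infected
Step 7: +2 new -> 30 infected
Step 8: +0 new -> 30 infected

Answer: 30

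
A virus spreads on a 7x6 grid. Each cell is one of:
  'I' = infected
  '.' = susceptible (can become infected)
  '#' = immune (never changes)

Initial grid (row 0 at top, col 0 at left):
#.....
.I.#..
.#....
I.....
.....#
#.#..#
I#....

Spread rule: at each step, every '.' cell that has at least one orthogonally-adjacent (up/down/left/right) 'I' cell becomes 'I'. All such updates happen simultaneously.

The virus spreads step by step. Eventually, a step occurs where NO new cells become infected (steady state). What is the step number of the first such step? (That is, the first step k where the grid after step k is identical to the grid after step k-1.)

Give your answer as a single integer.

Step 0 (initial): 3 infected
Step 1: +6 new -> 9 infected
Step 2: +4 new -> 13 infected
Step 3: +5 new -> 18 infected
Step 4: +4 new -> 22 infected
Step 5: +6 new -> 28 infected
Step 6: +3 new -> 31 infected
Step 7: +2 new -> 33 infected
Step 8: +1 new -> 34 infected
Step 9: +0 new -> 34 infected

Answer: 9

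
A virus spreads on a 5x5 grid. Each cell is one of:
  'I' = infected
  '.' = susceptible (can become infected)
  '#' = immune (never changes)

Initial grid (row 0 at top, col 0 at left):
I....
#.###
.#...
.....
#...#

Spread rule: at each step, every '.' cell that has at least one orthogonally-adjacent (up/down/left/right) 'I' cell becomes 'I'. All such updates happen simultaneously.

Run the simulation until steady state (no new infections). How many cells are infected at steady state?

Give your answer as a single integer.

Step 0 (initial): 1 infected
Step 1: +1 new -> 2 infected
Step 2: +2 new -> 4 infected
Step 3: +1 new -> 5 infected
Step 4: +1 new -> 6 infected
Step 5: +0 new -> 6 infected

Answer: 6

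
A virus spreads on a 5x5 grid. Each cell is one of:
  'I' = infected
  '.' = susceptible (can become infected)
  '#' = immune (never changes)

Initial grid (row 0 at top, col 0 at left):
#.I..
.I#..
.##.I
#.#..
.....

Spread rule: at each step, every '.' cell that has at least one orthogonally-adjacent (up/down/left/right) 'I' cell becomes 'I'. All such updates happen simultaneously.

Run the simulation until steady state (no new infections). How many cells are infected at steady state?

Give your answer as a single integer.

Answer: 19

Derivation:
Step 0 (initial): 3 infected
Step 1: +6 new -> 9 infected
Step 2: +5 new -> 14 infected
Step 3: +1 new -> 15 infected
Step 4: +1 new -> 16 infected
Step 5: +1 new -> 17 infected
Step 6: +2 new -> 19 infected
Step 7: +0 new -> 19 infected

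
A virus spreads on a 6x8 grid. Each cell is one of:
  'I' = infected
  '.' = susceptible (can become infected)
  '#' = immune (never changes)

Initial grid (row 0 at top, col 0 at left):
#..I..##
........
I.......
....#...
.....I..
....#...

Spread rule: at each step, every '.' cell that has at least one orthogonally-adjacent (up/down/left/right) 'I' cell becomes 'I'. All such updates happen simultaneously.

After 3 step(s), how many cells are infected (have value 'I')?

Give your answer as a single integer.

Step 0 (initial): 3 infected
Step 1: +10 new -> 13 infected
Step 2: +14 new -> 27 infected
Step 3: +11 new -> 38 infected

Answer: 38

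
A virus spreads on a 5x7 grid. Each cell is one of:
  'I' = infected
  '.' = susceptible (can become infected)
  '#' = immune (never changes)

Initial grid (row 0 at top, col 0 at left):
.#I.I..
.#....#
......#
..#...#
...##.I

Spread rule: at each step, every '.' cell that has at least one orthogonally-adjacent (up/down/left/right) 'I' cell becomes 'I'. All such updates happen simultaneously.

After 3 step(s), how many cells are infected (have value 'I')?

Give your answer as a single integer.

Answer: 18

Derivation:
Step 0 (initial): 3 infected
Step 1: +5 new -> 8 infected
Step 2: +6 new -> 14 infected
Step 3: +4 new -> 18 infected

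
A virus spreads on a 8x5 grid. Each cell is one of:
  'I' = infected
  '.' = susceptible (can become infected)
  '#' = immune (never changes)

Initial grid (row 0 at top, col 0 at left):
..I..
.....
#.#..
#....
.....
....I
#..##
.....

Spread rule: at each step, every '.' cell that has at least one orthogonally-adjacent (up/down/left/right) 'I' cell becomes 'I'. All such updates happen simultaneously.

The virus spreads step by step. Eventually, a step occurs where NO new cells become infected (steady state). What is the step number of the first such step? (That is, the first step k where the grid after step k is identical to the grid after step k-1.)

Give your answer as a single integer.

Answer: 7

Derivation:
Step 0 (initial): 2 infected
Step 1: +5 new -> 7 infected
Step 2: +7 new -> 14 infected
Step 3: +9 new -> 23 infected
Step 4: +6 new -> 29 infected
Step 5: +3 new -> 32 infected
Step 6: +2 new -> 34 infected
Step 7: +0 new -> 34 infected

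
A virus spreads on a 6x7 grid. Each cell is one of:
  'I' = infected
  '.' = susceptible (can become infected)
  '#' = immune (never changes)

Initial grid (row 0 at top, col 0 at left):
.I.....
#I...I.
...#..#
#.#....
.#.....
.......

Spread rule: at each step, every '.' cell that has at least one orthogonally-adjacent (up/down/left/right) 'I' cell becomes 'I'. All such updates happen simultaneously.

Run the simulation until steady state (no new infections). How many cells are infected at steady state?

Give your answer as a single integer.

Step 0 (initial): 3 infected
Step 1: +8 new -> 11 infected
Step 2: +9 new -> 20 infected
Step 3: +3 new -> 23 infected
Step 4: +4 new -> 27 infected
Step 5: +3 new -> 30 infected
Step 6: +2 new -> 32 infected
Step 7: +1 new -> 33 infected
Step 8: +1 new -> 34 infected
Step 9: +1 new -> 35 infected
Step 10: +1 new -> 36 infected
Step 11: +0 new -> 36 infected

Answer: 36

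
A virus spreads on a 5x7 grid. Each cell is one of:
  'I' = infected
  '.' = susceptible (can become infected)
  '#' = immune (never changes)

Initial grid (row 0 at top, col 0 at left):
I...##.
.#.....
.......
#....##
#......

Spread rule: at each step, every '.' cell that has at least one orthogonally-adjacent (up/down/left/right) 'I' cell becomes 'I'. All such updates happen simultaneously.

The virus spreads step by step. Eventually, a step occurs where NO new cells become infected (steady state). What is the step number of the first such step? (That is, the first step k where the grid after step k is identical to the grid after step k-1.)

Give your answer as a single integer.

Answer: 11

Derivation:
Step 0 (initial): 1 infected
Step 1: +2 new -> 3 infected
Step 2: +2 new -> 5 infected
Step 3: +3 new -> 8 infected
Step 4: +3 new -> 11 infected
Step 5: +4 new -> 15 infected
Step 6: +4 new -> 19 infected
Step 7: +4 new -> 23 infected
Step 8: +3 new -> 26 infected
Step 9: +1 new -> 27 infected
Step 10: +1 new -> 28 infected
Step 11: +0 new -> 28 infected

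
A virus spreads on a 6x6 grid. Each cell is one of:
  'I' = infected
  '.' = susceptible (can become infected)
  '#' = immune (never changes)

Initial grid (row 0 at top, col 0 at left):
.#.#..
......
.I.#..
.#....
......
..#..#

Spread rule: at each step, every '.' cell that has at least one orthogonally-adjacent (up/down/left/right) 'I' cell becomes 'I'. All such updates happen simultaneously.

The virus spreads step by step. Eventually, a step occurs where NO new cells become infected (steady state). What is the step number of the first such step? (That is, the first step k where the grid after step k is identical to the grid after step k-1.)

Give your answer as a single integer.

Answer: 7

Derivation:
Step 0 (initial): 1 infected
Step 1: +3 new -> 4 infected
Step 2: +4 new -> 8 infected
Step 3: +6 new -> 14 infected
Step 4: +5 new -> 19 infected
Step 5: +7 new -> 26 infected
Step 6: +4 new -> 30 infected
Step 7: +0 new -> 30 infected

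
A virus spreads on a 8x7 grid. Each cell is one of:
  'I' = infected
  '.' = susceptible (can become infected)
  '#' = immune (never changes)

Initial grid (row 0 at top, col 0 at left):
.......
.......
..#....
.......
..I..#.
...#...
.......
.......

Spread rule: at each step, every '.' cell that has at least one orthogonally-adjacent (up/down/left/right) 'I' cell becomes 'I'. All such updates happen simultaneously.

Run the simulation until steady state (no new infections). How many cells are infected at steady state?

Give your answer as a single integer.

Step 0 (initial): 1 infected
Step 1: +4 new -> 5 infected
Step 2: +6 new -> 11 infected
Step 3: +9 new -> 20 infected
Step 4: +10 new -> 30 infected
Step 5: +11 new -> 41 infected
Step 6: +8 new -> 49 infected
Step 7: +3 new -> 52 infected
Step 8: +1 new -> 53 infected
Step 9: +0 new -> 53 infected

Answer: 53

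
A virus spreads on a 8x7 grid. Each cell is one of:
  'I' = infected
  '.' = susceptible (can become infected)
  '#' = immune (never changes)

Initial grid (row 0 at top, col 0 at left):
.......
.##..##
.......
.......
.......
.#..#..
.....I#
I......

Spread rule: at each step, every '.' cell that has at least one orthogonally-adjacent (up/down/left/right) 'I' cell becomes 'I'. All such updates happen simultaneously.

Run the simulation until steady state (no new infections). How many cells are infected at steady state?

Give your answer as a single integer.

Answer: 49

Derivation:
Step 0 (initial): 2 infected
Step 1: +5 new -> 7 infected
Step 2: +8 new -> 15 infected
Step 3: +7 new -> 22 infected
Step 4: +7 new -> 29 infected
Step 5: +6 new -> 35 infected
Step 6: +5 new -> 40 infected
Step 7: +4 new -> 44 infected
Step 8: +3 new -> 47 infected
Step 9: +2 new -> 49 infected
Step 10: +0 new -> 49 infected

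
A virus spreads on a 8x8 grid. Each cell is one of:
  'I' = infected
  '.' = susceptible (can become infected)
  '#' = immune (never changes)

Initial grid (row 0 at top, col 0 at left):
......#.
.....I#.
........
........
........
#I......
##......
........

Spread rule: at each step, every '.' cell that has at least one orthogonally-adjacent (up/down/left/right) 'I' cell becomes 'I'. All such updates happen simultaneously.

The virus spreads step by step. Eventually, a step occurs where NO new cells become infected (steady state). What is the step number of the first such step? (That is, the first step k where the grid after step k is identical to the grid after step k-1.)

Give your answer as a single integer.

Step 0 (initial): 2 infected
Step 1: +5 new -> 7 infected
Step 2: +10 new -> 17 infected
Step 3: +14 new -> 31 infected
Step 4: +13 new -> 44 infected
Step 5: +8 new -> 52 infected
Step 6: +4 new -> 56 infected
Step 7: +2 new -> 58 infected
Step 8: +1 new -> 59 infected
Step 9: +0 new -> 59 infected

Answer: 9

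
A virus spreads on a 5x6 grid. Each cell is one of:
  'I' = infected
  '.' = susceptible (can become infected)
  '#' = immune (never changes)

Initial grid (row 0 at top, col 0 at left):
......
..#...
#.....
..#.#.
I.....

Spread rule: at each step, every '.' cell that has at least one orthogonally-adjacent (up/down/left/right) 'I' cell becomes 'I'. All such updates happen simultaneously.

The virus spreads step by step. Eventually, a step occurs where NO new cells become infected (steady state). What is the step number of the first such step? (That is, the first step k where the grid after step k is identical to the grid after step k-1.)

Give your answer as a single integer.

Step 0 (initial): 1 infected
Step 1: +2 new -> 3 infected
Step 2: +2 new -> 5 infected
Step 3: +2 new -> 7 infected
Step 4: +4 new -> 11 infected
Step 5: +4 new -> 15 infected
Step 6: +5 new -> 20 infected
Step 7: +3 new -> 23 infected
Step 8: +2 new -> 25 infected
Step 9: +1 new -> 26 infected
Step 10: +0 new -> 26 infected

Answer: 10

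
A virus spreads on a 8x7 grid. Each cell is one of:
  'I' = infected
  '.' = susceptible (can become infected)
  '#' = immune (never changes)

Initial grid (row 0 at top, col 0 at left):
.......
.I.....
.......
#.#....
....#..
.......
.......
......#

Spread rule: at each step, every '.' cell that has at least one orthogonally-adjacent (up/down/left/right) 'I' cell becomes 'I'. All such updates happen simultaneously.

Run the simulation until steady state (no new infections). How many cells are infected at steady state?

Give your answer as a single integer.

Answer: 52

Derivation:
Step 0 (initial): 1 infected
Step 1: +4 new -> 5 infected
Step 2: +6 new -> 11 infected
Step 3: +4 new -> 15 infected
Step 4: +7 new -> 22 infected
Step 5: +8 new -> 30 infected
Step 6: +7 new -> 37 infected
Step 7: +6 new -> 43 infected
Step 8: +4 new -> 47 infected
Step 9: +3 new -> 50 infected
Step 10: +2 new -> 52 infected
Step 11: +0 new -> 52 infected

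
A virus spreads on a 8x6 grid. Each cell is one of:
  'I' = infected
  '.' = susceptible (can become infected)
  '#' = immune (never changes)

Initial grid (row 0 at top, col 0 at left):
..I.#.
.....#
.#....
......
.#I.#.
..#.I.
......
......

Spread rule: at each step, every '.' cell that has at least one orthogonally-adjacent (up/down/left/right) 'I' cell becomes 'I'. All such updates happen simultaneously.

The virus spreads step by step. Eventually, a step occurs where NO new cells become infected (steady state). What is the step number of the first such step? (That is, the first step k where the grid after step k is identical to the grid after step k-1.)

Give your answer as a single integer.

Answer: 7

Derivation:
Step 0 (initial): 3 infected
Step 1: +8 new -> 11 infected
Step 2: +10 new -> 21 infected
Step 3: +9 new -> 30 infected
Step 4: +6 new -> 36 infected
Step 5: +4 new -> 40 infected
Step 6: +1 new -> 41 infected
Step 7: +0 new -> 41 infected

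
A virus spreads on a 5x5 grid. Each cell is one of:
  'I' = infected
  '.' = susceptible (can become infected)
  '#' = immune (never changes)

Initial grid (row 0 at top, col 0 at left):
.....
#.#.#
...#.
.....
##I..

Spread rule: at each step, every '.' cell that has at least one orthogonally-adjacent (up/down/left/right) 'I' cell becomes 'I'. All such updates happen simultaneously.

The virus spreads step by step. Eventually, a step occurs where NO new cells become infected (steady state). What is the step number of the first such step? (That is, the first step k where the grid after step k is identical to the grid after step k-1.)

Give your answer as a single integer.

Step 0 (initial): 1 infected
Step 1: +2 new -> 3 infected
Step 2: +4 new -> 7 infected
Step 3: +3 new -> 10 infected
Step 4: +3 new -> 13 infected
Step 5: +1 new -> 14 infected
Step 6: +2 new -> 16 infected
Step 7: +1 new -> 17 infected
Step 8: +2 new -> 19 infected
Step 9: +0 new -> 19 infected

Answer: 9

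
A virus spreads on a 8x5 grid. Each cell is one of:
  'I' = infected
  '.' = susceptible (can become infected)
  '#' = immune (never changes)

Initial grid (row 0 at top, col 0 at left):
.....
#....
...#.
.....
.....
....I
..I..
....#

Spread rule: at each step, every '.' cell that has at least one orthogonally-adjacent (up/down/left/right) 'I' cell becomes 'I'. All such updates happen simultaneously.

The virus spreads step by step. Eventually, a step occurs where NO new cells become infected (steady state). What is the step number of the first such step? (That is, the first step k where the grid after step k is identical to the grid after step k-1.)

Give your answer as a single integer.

Step 0 (initial): 2 infected
Step 1: +7 new -> 9 infected
Step 2: +7 new -> 16 infected
Step 3: +6 new -> 22 infected
Step 4: +4 new -> 26 infected
Step 5: +5 new -> 31 infected
Step 6: +4 new -> 35 infected
Step 7: +1 new -> 36 infected
Step 8: +1 new -> 37 infected
Step 9: +0 new -> 37 infected

Answer: 9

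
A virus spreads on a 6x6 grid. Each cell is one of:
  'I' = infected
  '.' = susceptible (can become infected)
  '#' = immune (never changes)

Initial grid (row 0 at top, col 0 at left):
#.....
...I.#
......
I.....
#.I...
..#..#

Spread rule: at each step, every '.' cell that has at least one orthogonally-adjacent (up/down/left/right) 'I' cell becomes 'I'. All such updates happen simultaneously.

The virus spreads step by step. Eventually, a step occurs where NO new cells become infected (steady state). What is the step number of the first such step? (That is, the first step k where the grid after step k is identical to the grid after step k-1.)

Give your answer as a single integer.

Step 0 (initial): 3 infected
Step 1: +9 new -> 12 infected
Step 2: +11 new -> 23 infected
Step 3: +7 new -> 30 infected
Step 4: +1 new -> 31 infected
Step 5: +0 new -> 31 infected

Answer: 5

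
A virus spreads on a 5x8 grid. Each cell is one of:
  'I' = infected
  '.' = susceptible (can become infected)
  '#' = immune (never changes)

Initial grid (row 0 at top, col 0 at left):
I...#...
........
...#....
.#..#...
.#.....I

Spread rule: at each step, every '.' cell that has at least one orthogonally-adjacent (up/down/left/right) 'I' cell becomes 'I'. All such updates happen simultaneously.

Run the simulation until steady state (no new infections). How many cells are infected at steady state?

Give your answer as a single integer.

Step 0 (initial): 2 infected
Step 1: +4 new -> 6 infected
Step 2: +6 new -> 12 infected
Step 3: +8 new -> 20 infected
Step 4: +7 new -> 27 infected
Step 5: +7 new -> 34 infected
Step 6: +1 new -> 35 infected
Step 7: +0 new -> 35 infected

Answer: 35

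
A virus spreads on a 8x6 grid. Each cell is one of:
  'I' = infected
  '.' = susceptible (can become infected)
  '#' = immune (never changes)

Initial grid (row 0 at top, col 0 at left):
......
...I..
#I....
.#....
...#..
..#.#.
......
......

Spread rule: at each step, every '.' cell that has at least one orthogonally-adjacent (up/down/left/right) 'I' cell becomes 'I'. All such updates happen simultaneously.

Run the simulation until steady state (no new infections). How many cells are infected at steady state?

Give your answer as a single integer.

Answer: 43

Derivation:
Step 0 (initial): 2 infected
Step 1: +6 new -> 8 infected
Step 2: +8 new -> 16 infected
Step 3: +5 new -> 21 infected
Step 4: +3 new -> 24 infected
Step 5: +3 new -> 27 infected
Step 6: +4 new -> 31 infected
Step 7: +4 new -> 35 infected
Step 8: +5 new -> 40 infected
Step 9: +3 new -> 43 infected
Step 10: +0 new -> 43 infected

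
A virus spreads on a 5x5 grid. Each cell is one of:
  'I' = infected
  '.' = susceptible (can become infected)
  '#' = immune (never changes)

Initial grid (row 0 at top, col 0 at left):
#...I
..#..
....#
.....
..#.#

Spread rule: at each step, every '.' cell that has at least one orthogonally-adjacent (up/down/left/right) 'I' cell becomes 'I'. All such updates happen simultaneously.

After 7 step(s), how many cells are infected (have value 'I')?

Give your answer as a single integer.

Step 0 (initial): 1 infected
Step 1: +2 new -> 3 infected
Step 2: +2 new -> 5 infected
Step 3: +2 new -> 7 infected
Step 4: +3 new -> 10 infected
Step 5: +5 new -> 15 infected
Step 6: +2 new -> 17 infected
Step 7: +2 new -> 19 infected

Answer: 19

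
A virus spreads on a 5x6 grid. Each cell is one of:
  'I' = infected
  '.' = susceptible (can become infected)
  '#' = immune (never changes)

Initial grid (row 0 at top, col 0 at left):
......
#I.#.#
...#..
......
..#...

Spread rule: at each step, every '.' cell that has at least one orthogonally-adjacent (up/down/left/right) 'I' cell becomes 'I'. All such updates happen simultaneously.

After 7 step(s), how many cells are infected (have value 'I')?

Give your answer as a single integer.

Answer: 25

Derivation:
Step 0 (initial): 1 infected
Step 1: +3 new -> 4 infected
Step 2: +5 new -> 9 infected
Step 3: +4 new -> 13 infected
Step 4: +3 new -> 16 infected
Step 5: +4 new -> 20 infected
Step 6: +3 new -> 23 infected
Step 7: +2 new -> 25 infected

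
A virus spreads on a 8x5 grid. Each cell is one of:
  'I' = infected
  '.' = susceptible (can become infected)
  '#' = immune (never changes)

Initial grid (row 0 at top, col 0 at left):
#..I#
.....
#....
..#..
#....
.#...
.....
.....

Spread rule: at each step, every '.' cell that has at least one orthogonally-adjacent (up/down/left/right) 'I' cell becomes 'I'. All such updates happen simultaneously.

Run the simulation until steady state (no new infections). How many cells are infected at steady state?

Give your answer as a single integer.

Answer: 34

Derivation:
Step 0 (initial): 1 infected
Step 1: +2 new -> 3 infected
Step 2: +4 new -> 7 infected
Step 3: +4 new -> 11 infected
Step 4: +4 new -> 15 infected
Step 5: +4 new -> 19 infected
Step 6: +5 new -> 24 infected
Step 7: +3 new -> 27 infected
Step 8: +3 new -> 30 infected
Step 9: +2 new -> 32 infected
Step 10: +2 new -> 34 infected
Step 11: +0 new -> 34 infected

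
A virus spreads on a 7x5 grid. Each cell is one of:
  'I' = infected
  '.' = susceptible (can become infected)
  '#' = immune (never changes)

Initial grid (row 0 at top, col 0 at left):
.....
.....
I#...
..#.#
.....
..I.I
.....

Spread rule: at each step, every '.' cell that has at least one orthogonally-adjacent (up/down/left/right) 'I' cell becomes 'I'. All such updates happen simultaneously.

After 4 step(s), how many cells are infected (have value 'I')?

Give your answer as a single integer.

Step 0 (initial): 3 infected
Step 1: +8 new -> 11 infected
Step 2: +9 new -> 20 infected
Step 3: +4 new -> 24 infected
Step 4: +4 new -> 28 infected

Answer: 28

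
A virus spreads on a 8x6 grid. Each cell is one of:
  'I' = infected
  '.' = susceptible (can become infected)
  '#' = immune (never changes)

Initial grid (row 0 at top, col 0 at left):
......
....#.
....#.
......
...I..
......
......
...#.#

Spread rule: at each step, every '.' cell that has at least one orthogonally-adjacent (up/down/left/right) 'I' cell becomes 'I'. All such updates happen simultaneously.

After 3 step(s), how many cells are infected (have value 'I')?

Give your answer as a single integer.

Step 0 (initial): 1 infected
Step 1: +4 new -> 5 infected
Step 2: +8 new -> 13 infected
Step 3: +9 new -> 22 infected

Answer: 22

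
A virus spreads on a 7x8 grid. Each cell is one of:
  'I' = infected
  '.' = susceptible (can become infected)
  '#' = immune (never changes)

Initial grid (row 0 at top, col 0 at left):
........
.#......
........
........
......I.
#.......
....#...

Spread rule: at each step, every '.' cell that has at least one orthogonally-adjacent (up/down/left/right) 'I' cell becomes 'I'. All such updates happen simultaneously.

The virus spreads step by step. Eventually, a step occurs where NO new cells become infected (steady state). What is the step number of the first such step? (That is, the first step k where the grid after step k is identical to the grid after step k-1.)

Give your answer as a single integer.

Answer: 11

Derivation:
Step 0 (initial): 1 infected
Step 1: +4 new -> 5 infected
Step 2: +7 new -> 12 infected
Step 3: +8 new -> 20 infected
Step 4: +7 new -> 27 infected
Step 5: +8 new -> 35 infected
Step 6: +7 new -> 42 infected
Step 7: +5 new -> 47 infected
Step 8: +3 new -> 50 infected
Step 9: +2 new -> 52 infected
Step 10: +1 new -> 53 infected
Step 11: +0 new -> 53 infected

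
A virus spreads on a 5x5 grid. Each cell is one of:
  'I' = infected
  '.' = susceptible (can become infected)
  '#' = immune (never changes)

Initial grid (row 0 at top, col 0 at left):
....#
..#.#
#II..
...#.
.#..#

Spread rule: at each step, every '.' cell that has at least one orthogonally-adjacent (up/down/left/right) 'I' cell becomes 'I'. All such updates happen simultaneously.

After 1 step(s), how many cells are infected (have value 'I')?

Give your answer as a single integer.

Step 0 (initial): 2 infected
Step 1: +4 new -> 6 infected

Answer: 6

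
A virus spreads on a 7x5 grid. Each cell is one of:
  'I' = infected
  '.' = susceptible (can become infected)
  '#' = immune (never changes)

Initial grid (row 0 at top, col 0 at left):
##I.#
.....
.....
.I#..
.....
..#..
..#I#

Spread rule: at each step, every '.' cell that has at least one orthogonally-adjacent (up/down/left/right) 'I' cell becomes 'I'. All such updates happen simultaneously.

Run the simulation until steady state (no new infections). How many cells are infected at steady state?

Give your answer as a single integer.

Answer: 28

Derivation:
Step 0 (initial): 3 infected
Step 1: +6 new -> 9 infected
Step 2: +9 new -> 18 infected
Step 3: +7 new -> 25 infected
Step 4: +3 new -> 28 infected
Step 5: +0 new -> 28 infected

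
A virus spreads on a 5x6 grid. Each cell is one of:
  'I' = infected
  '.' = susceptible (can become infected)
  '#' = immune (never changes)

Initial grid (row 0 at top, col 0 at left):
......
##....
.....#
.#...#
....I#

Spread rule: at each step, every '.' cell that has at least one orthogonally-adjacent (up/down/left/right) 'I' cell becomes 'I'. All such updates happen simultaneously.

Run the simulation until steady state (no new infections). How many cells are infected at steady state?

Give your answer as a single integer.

Step 0 (initial): 1 infected
Step 1: +2 new -> 3 infected
Step 2: +3 new -> 6 infected
Step 3: +4 new -> 10 infected
Step 4: +5 new -> 15 infected
Step 5: +5 new -> 20 infected
Step 6: +2 new -> 22 infected
Step 7: +1 new -> 23 infected
Step 8: +1 new -> 24 infected
Step 9: +0 new -> 24 infected

Answer: 24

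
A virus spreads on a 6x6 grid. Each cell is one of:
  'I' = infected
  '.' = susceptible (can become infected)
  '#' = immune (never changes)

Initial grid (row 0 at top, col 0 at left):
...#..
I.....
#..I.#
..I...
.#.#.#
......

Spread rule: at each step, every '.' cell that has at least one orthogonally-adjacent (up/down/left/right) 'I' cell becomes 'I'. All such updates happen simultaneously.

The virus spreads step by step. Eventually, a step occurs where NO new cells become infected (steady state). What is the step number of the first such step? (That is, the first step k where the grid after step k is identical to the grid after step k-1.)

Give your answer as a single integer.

Step 0 (initial): 3 infected
Step 1: +8 new -> 11 infected
Step 2: +7 new -> 18 infected
Step 3: +8 new -> 26 infected
Step 4: +3 new -> 29 infected
Step 5: +1 new -> 30 infected
Step 6: +0 new -> 30 infected

Answer: 6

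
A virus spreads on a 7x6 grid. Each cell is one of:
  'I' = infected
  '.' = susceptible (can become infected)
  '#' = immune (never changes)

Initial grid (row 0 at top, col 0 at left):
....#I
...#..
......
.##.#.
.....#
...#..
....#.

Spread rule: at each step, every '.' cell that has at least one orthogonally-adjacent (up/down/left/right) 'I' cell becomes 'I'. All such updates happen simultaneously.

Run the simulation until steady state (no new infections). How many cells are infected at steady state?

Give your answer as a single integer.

Answer: 34

Derivation:
Step 0 (initial): 1 infected
Step 1: +1 new -> 2 infected
Step 2: +2 new -> 4 infected
Step 3: +2 new -> 6 infected
Step 4: +1 new -> 7 infected
Step 5: +2 new -> 9 infected
Step 6: +3 new -> 12 infected
Step 7: +5 new -> 17 infected
Step 8: +7 new -> 24 infected
Step 9: +5 new -> 29 infected
Step 10: +4 new -> 33 infected
Step 11: +1 new -> 34 infected
Step 12: +0 new -> 34 infected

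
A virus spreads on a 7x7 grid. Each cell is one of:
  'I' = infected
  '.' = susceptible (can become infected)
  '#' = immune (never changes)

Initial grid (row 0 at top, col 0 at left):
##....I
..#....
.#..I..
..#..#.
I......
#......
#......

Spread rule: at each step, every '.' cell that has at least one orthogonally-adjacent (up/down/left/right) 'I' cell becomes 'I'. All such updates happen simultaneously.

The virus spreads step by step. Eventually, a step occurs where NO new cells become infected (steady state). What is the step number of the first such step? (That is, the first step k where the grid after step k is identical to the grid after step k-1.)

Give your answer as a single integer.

Answer: 7

Derivation:
Step 0 (initial): 3 infected
Step 1: +8 new -> 11 infected
Step 2: +11 new -> 22 infected
Step 3: +8 new -> 30 infected
Step 4: +7 new -> 37 infected
Step 5: +3 new -> 40 infected
Step 6: +1 new -> 41 infected
Step 7: +0 new -> 41 infected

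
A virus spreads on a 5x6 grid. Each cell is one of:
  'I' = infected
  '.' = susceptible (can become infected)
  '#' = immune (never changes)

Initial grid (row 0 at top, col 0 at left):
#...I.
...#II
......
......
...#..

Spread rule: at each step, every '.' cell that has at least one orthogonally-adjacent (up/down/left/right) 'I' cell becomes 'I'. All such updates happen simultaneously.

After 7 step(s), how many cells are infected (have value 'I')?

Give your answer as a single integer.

Step 0 (initial): 3 infected
Step 1: +4 new -> 7 infected
Step 2: +4 new -> 11 infected
Step 3: +6 new -> 17 infected
Step 4: +3 new -> 20 infected
Step 5: +4 new -> 24 infected
Step 6: +2 new -> 26 infected
Step 7: +1 new -> 27 infected

Answer: 27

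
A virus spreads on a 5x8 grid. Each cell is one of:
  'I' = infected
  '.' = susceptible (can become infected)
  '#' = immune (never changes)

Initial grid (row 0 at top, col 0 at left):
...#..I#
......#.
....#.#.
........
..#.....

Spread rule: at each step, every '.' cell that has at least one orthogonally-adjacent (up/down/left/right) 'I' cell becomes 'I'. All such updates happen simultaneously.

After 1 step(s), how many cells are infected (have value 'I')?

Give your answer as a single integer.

Step 0 (initial): 1 infected
Step 1: +1 new -> 2 infected

Answer: 2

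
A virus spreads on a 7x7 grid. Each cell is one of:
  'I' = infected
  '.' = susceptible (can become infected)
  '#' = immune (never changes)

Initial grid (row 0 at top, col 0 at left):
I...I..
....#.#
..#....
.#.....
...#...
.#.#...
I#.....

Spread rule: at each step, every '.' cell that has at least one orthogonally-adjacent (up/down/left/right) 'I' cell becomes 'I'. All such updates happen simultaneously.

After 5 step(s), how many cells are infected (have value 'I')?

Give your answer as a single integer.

Step 0 (initial): 3 infected
Step 1: +5 new -> 8 infected
Step 2: +7 new -> 15 infected
Step 3: +6 new -> 21 infected
Step 4: +5 new -> 26 infected
Step 5: +5 new -> 31 infected

Answer: 31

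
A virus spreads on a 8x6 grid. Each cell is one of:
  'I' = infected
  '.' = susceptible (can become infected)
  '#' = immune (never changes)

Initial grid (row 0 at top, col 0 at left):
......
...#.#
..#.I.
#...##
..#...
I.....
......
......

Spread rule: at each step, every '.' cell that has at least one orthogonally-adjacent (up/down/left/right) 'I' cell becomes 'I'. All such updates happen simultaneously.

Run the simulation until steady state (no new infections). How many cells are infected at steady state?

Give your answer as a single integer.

Answer: 41

Derivation:
Step 0 (initial): 2 infected
Step 1: +6 new -> 8 infected
Step 2: +6 new -> 14 infected
Step 3: +8 new -> 22 infected
Step 4: +6 new -> 28 infected
Step 5: +8 new -> 36 infected
Step 6: +4 new -> 40 infected
Step 7: +1 new -> 41 infected
Step 8: +0 new -> 41 infected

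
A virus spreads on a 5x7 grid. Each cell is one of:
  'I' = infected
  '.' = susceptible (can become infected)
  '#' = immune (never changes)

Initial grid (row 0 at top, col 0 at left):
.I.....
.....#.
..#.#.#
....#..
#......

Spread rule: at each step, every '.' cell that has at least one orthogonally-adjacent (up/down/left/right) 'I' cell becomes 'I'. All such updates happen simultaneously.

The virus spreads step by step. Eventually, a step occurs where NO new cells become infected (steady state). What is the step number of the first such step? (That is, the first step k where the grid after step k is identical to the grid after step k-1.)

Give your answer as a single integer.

Step 0 (initial): 1 infected
Step 1: +3 new -> 4 infected
Step 2: +4 new -> 8 infected
Step 3: +4 new -> 12 infected
Step 4: +6 new -> 18 infected
Step 5: +3 new -> 21 infected
Step 6: +2 new -> 23 infected
Step 7: +1 new -> 24 infected
Step 8: +1 new -> 25 infected
Step 9: +2 new -> 27 infected
Step 10: +2 new -> 29 infected
Step 11: +0 new -> 29 infected

Answer: 11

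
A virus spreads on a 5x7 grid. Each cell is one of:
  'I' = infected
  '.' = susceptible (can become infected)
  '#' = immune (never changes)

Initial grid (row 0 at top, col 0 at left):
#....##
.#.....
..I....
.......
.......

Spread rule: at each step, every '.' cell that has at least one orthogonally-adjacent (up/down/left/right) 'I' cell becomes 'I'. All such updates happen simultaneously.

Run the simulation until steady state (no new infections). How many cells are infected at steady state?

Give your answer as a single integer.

Answer: 31

Derivation:
Step 0 (initial): 1 infected
Step 1: +4 new -> 5 infected
Step 2: +7 new -> 12 infected
Step 3: +9 new -> 21 infected
Step 4: +6 new -> 27 infected
Step 5: +3 new -> 30 infected
Step 6: +1 new -> 31 infected
Step 7: +0 new -> 31 infected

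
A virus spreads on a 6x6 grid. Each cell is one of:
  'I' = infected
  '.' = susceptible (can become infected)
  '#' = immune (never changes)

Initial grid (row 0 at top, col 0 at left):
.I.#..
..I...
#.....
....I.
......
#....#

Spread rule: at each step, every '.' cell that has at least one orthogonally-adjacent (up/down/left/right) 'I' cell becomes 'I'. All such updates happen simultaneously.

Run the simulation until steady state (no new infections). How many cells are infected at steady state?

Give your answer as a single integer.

Step 0 (initial): 3 infected
Step 1: +9 new -> 12 infected
Step 2: +9 new -> 21 infected
Step 3: +5 new -> 26 infected
Step 4: +4 new -> 30 infected
Step 5: +2 new -> 32 infected
Step 6: +0 new -> 32 infected

Answer: 32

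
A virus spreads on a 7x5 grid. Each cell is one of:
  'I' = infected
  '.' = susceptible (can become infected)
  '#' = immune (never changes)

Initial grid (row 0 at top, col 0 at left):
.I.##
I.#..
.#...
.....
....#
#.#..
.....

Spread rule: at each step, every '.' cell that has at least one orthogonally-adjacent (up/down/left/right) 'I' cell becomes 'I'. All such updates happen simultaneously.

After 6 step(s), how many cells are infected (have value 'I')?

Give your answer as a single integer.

Step 0 (initial): 2 infected
Step 1: +4 new -> 6 infected
Step 2: +1 new -> 7 infected
Step 3: +2 new -> 9 infected
Step 4: +2 new -> 11 infected
Step 5: +4 new -> 15 infected
Step 6: +4 new -> 19 infected

Answer: 19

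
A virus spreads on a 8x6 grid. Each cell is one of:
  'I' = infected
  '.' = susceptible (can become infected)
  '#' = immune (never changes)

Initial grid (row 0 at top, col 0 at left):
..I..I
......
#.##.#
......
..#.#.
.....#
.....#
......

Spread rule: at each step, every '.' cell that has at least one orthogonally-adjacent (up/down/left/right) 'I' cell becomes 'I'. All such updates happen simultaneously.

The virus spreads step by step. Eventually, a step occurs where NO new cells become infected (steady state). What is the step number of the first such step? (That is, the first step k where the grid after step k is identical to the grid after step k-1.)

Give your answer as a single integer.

Step 0 (initial): 2 infected
Step 1: +5 new -> 7 infected
Step 2: +4 new -> 11 infected
Step 3: +3 new -> 14 infected
Step 4: +2 new -> 16 infected
Step 5: +5 new -> 21 infected
Step 6: +4 new -> 25 infected
Step 7: +4 new -> 29 infected
Step 8: +5 new -> 34 infected
Step 9: +4 new -> 38 infected
Step 10: +1 new -> 39 infected
Step 11: +1 new -> 40 infected
Step 12: +0 new -> 40 infected

Answer: 12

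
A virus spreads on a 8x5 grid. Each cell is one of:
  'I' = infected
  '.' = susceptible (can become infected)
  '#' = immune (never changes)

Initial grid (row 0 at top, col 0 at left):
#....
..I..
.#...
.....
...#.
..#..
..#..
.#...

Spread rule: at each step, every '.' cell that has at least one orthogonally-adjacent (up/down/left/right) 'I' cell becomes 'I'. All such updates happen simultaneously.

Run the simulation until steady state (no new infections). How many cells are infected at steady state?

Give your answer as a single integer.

Answer: 34

Derivation:
Step 0 (initial): 1 infected
Step 1: +4 new -> 5 infected
Step 2: +6 new -> 11 infected
Step 3: +6 new -> 17 infected
Step 4: +3 new -> 20 infected
Step 5: +3 new -> 23 infected
Step 6: +3 new -> 26 infected
Step 7: +3 new -> 29 infected
Step 8: +3 new -> 32 infected
Step 9: +1 new -> 33 infected
Step 10: +1 new -> 34 infected
Step 11: +0 new -> 34 infected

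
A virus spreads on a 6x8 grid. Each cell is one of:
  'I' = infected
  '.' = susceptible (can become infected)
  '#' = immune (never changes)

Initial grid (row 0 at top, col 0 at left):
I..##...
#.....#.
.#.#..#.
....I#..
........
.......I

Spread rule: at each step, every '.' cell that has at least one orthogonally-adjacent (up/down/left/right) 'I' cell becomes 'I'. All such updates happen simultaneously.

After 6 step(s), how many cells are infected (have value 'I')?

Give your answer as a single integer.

Step 0 (initial): 3 infected
Step 1: +6 new -> 9 infected
Step 2: +11 new -> 20 infected
Step 3: +9 new -> 29 infected
Step 4: +5 new -> 34 infected
Step 5: +5 new -> 39 infected
Step 6: +1 new -> 40 infected

Answer: 40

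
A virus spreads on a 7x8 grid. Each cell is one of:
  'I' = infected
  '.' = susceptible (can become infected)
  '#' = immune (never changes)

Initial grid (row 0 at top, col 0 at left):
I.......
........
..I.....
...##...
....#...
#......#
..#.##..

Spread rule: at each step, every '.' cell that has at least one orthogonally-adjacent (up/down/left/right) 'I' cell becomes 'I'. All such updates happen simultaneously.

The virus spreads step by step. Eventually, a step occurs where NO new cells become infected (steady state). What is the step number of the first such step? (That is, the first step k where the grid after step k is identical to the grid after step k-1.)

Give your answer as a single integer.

Step 0 (initial): 2 infected
Step 1: +6 new -> 8 infected
Step 2: +7 new -> 15 infected
Step 3: +7 new -> 22 infected
Step 4: +7 new -> 29 infected
Step 5: +8 new -> 37 infected
Step 6: +6 new -> 43 infected
Step 7: +3 new -> 46 infected
Step 8: +1 new -> 47 infected
Step 9: +1 new -> 48 infected
Step 10: +0 new -> 48 infected

Answer: 10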